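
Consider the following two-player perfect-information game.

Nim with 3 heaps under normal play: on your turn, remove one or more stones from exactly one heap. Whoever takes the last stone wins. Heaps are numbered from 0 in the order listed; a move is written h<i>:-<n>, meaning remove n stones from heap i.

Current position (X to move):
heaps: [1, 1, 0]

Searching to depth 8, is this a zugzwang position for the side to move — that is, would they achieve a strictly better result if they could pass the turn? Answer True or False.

p1 X@[(1,1,0)]: h0:-1[(0,1,0)]-1* h1:-1[(1,0,0)]-1
p2 O@[(0,1,0)]: h1:-1[(0,0,0)]+1*
p3 X@[(0,0,0)] terminal -1; root [(1,1,0)] d8
pass branch (O moves first from the same position):
  | p1 O@[(1,1,0)]: h0:-1[(0,1,0)]-1* h1:-1[(1,0,0)]-1
  | p2 X@[(0,1,0)]: h1:-1[(0,0,0)]+1*
  | p3 O@[(0,0,0)] terminal -1; root [(1,1,0)] d8
X moving scores -1; X passing scores +1

zugzwang((1,1,0), X) = True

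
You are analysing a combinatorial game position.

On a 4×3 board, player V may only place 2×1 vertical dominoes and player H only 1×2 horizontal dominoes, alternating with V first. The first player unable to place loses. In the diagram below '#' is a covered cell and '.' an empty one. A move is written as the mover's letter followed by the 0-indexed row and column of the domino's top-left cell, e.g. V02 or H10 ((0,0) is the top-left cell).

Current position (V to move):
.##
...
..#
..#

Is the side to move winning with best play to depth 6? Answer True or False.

V winning at [.##/.../..#/..#]: True

p1 V@[.##/.../..#/..#]: V00[###/#../..#/..#]-1 V10[.##/#../#.#/..#]+1* V11[.##/.#./.##/..#]+1 V20[.##/.../#.#/#.#]+1 V21[.##/.../.##/.##]+1
p2 H@[.##/#../#.#/..#]: H11[.##/###/#.#/..#]-1* H30[.##/#../#.#/###]-1
p3 V@[.##/###/#.#/..#]: V21[.##/###/###/.##]+1*
p4 H@[.##/###/###/.##] terminal -1; root [.##/.../..#/..#] d6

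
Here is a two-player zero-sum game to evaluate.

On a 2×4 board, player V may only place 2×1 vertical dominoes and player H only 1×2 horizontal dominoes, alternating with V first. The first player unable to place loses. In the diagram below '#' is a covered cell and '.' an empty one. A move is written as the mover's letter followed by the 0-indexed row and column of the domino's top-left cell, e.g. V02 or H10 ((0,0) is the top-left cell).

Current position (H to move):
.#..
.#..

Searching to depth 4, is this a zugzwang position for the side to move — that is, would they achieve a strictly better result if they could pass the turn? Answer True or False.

zugzwang(.#../.#.., H) = False

ply 1, H at .#../.#.. | H02=+1→.###/.#..*; H12=+1→.#../.###
ply 2, V at .###/.#.. | V00=-1→####/##..*
ply 3, H at ####/##.. | H12=+1→####/####*
ply 4: ####/#### is terminal -1 (V); from .#../.#.. depth 4
pass branch (V moves first from the same position):
  | ply 1, V at .#../.#.. | V00=-1→##../##..; V02=+1→.##./.##.*; V03=+1→.#.#/.#.#
  | ply 2: .##./.##. is terminal -1 (H); from .#../.#.. depth 4
H moving scores +1; H passing scores -1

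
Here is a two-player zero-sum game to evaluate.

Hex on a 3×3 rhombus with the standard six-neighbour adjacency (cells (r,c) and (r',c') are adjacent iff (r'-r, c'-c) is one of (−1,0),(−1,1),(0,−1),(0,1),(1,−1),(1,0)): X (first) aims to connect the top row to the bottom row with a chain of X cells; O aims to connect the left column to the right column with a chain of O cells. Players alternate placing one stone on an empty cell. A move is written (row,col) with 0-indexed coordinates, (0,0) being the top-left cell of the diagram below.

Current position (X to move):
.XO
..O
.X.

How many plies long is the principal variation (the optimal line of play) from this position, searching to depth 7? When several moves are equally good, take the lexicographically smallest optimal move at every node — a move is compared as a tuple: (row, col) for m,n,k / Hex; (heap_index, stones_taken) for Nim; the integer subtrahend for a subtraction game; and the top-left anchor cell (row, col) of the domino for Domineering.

PV length from [.XO/..O/.X.]: 3 plies

[.XO/..O/.X.] X move#1: (0,0):-1/XXO/..O/.X., (1,0):+1/.XO/X.O/.X.*, (1,1):+1/.XO/.XO/.X., (2,0):+1/.XO/..O/XX., (2,2):-1/.XO/..O/.XX
[.XO/X.O/.X.] O move#2: (0,0):-1/OXO/X.O/.X.*, (1,1):-1/.XO/XOO/.X., (2,0):-1/.XO/X.O/OX., (2,2):-1/.XO/X.O/.XO
[OXO/X.O/.X.] X move#3: (1,1):+1/OXO/XXO/.X.*, (2,0):+1/OXO/X.O/XX., (2,2):+1/OXO/X.O/.XX
[OXO/XXO/.X.] end (terminal -1, O#4); searched .XO/..O/.X. to 7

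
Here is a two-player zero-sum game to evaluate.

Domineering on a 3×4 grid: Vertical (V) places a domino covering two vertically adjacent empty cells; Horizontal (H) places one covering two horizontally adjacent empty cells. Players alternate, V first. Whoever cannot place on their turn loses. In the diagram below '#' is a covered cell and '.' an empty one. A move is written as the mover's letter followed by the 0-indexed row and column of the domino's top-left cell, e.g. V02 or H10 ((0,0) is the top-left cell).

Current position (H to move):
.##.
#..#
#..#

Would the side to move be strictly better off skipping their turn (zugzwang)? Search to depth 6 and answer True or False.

zugzwang(.##./#..#/#..#, H) = False

[.##./#..#/#..#] H move#1: H11:+1/.##./####/#..#*, H21:+1/.##./#..#/####
[.##./####/#..#] end (terminal -1, V#2); searched .##./#..#/#..# to 6
pass branch (V moves first from the same position):
  | [.##./#..#/#..#] V move#1: V11:+1/.##./##.#/##.#*, V12:+1/.##./#.##/#.##
  | [.##./##.#/##.#] end (terminal -1, H#2); searched .##./#..#/#..# to 6
H moving scores +1; H passing scores -1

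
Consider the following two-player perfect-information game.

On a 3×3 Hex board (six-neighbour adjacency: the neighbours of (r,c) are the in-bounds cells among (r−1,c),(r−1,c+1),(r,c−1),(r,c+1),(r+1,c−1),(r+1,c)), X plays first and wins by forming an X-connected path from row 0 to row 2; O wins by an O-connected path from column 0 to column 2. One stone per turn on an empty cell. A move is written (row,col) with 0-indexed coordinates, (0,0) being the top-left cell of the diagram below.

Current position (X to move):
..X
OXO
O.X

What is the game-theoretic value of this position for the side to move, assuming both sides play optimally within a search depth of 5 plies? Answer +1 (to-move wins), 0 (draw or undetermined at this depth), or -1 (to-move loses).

value(..X/OXO/O.X, X) = +1

ply 1, X at ..X/OXO/O.X | (0,0)=-1→X.X/OXO/O.X; (0,1)=-1→.XX/OXO/O.X; (2,1)=+1→..X/OXO/OXX*
ply 2: ..X/OXO/OXX is terminal -1 (O); from ..X/OXO/O.X depth 5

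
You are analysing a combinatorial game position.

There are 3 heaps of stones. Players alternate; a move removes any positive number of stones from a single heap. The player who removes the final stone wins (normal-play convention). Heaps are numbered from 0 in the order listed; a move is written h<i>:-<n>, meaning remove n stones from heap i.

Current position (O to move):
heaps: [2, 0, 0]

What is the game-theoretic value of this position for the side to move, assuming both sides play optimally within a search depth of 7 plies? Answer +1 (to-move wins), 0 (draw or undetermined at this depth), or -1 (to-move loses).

[(2,0,0)] O move#1: h0:-1:-1/(1,0,0), h0:-2:+1/(0,0,0)*
[(0,0,0)] end (terminal -1, X#2); searched (2,0,0) to 7

value((2,0,0), O) = +1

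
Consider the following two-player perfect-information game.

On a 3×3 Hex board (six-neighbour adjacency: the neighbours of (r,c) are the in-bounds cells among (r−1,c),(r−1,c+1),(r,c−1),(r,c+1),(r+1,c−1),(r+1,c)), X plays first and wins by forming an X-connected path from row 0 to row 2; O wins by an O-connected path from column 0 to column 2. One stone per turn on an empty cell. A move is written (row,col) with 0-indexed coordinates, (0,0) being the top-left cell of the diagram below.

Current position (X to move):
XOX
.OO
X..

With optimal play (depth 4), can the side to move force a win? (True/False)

X winning at [XOX/.OO/X..]: True

[XOX/.OO/X..] X move#1: (1,0):+1/XOX/XOO/X..*, (2,1):-1/XOX/.OO/XX., (2,2):-1/XOX/.OO/X.X
[XOX/XOO/X..] end (terminal -1, O#2); searched XOX/.OO/X.. to 4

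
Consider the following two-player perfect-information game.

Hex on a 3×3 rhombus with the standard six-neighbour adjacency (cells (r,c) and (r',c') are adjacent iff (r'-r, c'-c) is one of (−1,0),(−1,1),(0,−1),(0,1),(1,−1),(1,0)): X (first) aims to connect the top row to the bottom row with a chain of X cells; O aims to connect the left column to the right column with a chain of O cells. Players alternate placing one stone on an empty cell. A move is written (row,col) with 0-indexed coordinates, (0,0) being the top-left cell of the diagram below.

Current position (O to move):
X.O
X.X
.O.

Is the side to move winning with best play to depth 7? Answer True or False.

O winning at [X.O/X.X/.O.]: True

ply 1, O at X.O/X.X/.O. | (0,1)=-1→XOO/X.X/.O.; (1,1)=-1→X.O/XOX/.O.; (2,0)=+1→X.O/X.X/OO.*; (2,2)=-1→X.O/X.X/.OO
ply 2, X at X.O/X.X/OO. | (0,1)=-1→XXO/X.X/OO.*; (1,1)=-1→X.O/XXX/OO.; (2,2)=-1→X.O/X.X/OOX
ply 3, O at XXO/X.X/OO. | (1,1)=+1→XXO/XOX/OO.*; (2,2)=+1→XXO/X.X/OOO
ply 4: XXO/XOX/OO. is terminal -1 (X); from X.O/X.X/.O. depth 7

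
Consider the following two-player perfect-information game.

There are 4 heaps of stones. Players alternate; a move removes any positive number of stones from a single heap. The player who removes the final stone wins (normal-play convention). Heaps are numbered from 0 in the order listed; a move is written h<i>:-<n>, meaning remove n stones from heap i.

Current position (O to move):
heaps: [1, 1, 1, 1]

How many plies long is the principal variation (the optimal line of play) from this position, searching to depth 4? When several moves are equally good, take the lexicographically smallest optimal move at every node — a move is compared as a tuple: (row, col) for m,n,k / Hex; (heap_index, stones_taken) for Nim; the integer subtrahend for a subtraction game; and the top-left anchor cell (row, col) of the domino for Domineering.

PV length from [(1,1,1,1)]: 4 plies

p1 O@[(1,1,1,1)]: h0:-1[(0,1,1,1)]-1* h1:-1[(1,0,1,1)]-1 h2:-1[(1,1,0,1)]-1 h3:-1[(1,1,1,0)]-1
p2 X@[(0,1,1,1)]: h1:-1[(0,0,1,1)]+1* h2:-1[(0,1,0,1)]+1 h3:-1[(0,1,1,0)]+1
p3 O@[(0,0,1,1)]: h2:-1[(0,0,0,1)]-1* h3:-1[(0,0,1,0)]-1
p4 X@[(0,0,0,1)]: h3:-1[(0,0,0,0)]+1*
p5 O@[(0,0,0,0)] terminal -1; root [(1,1,1,1)] d4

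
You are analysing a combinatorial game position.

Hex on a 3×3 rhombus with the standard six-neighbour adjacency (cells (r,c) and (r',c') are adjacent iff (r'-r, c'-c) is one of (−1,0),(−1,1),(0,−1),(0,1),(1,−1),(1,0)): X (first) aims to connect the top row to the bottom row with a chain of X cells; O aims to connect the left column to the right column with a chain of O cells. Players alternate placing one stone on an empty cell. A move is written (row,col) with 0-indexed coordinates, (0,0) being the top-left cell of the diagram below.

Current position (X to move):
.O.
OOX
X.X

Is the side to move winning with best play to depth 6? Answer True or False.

p1 X@[.O./OOX/X.X]: (0,0)[XO./OOX/X.X]-1 (0,2)[.OX/OOX/X.X]+1* (2,1)[.O./OOX/XXX]-1
p2 O@[.OX/OOX/X.X] terminal -1; root [.O./OOX/X.X] d6

X winning at [.O./OOX/X.X]: True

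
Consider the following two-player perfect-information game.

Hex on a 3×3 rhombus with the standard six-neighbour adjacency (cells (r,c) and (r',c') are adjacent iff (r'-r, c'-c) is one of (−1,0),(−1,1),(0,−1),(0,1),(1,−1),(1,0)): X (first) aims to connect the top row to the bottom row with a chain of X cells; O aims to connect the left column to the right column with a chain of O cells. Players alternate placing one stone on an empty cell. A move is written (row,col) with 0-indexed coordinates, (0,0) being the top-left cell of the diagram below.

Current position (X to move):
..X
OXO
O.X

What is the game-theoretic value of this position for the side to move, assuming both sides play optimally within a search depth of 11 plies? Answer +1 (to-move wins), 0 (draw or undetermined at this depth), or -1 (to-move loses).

ply 1, X at ..X/OXO/O.X | (0,0)=-1→X.X/OXO/O.X; (0,1)=-1→.XX/OXO/O.X; (2,1)=+1→..X/OXO/OXX*
ply 2: ..X/OXO/OXX is terminal -1 (O); from ..X/OXO/O.X depth 11

value(..X/OXO/O.X, X) = +1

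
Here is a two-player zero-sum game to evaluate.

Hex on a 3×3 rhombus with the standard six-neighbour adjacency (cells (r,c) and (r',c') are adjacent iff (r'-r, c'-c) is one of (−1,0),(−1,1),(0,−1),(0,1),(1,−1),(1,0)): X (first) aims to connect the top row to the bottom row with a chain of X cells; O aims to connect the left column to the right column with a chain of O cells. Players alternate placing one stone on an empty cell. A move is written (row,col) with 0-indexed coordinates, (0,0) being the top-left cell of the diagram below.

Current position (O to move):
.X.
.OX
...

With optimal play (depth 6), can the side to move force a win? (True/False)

O winning at [.X./.OX/...]: True

[.X./.OX/...] O move#1: (0,0):-1/OX./.OX/..., (0,2):+1/.XO/.OX/...*, (1,0):-1/.X./OOX/..., (2,0):-1/.X./.OX/O.., (2,1):+1/.X./.OX/.O., (2,2):+1/.X./.OX/..O
[.XO/.OX/...] X move#2: (0,0):-1/XXO/.OX/...*, (1,0):-1/.XO/XOX/..., (2,0):-1/.XO/.OX/X.., (2,1):-1/.XO/.OX/.X., (2,2):-1/.XO/.OX/..X
[XXO/.OX/...] O move#3: (1,0):+1/XXO/OOX/...*, (2,0):+1/XXO/.OX/O.., (2,1):+1/XXO/.OX/.O., (2,2):+1/XXO/.OX/..O
[XXO/OOX/...] end (terminal -1, X#4); searched .X./.OX/... to 6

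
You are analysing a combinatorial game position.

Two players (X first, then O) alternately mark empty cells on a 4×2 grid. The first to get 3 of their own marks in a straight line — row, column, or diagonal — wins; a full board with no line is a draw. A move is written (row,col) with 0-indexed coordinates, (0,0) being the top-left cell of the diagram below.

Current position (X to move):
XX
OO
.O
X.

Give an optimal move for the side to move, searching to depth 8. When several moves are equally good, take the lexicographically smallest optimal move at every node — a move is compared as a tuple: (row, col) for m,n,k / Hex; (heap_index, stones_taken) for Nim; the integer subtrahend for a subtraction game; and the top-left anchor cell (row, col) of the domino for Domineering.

X's best at [XX/OO/.O/X.]: (3,1)

[XX/OO/.O/X.] X move#1: (2,0):-1/XX/OO/XO/X., (3,1):+0/XX/OO/.O/XX*
[XX/OO/.O/XX] O move#2: (2,0):+0/XX/OO/OO/XX*
[XX/OO/OO/XX] end (terminal +0, X#3); searched XX/OO/.O/X. to 8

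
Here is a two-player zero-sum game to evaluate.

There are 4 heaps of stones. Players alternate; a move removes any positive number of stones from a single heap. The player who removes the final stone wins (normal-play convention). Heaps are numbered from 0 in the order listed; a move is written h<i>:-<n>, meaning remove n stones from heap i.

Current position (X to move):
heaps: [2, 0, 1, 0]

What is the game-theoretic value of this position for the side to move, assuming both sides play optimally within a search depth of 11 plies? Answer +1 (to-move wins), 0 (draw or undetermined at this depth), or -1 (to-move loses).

value((2,0,1,0), X) = +1

ply 1, X at (2,0,1,0) | h0:-1=+1→(1,0,1,0)*; h0:-2=-1→(0,0,1,0); h2:-1=-1→(2,0,0,0)
ply 2, O at (1,0,1,0) | h0:-1=-1→(0,0,1,0)*; h2:-1=-1→(1,0,0,0)
ply 3, X at (0,0,1,0) | h2:-1=+1→(0,0,0,0)*
ply 4: (0,0,0,0) is terminal -1 (O); from (2,0,1,0) depth 11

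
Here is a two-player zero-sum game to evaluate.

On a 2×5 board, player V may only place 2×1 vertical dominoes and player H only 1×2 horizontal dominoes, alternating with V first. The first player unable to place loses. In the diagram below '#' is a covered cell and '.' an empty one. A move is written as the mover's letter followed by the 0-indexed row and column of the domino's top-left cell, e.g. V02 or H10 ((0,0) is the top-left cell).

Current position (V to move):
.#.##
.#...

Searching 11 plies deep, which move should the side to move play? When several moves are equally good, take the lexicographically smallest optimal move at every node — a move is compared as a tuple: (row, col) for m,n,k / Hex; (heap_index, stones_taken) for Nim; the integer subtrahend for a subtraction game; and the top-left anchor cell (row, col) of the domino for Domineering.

V's best at [.#.##/.#...]: V02

[.#.##/.#...] V move#1: V00:-1/##.##/##..., V02:+1/.####/.##..*
[.####/.##..] H move#2: H13:-1/.####/.####*
[.####/.####] V move#3: V00:+1/#####/#####*
[#####/#####] end (terminal -1, H#4); searched .#.##/.#... to 11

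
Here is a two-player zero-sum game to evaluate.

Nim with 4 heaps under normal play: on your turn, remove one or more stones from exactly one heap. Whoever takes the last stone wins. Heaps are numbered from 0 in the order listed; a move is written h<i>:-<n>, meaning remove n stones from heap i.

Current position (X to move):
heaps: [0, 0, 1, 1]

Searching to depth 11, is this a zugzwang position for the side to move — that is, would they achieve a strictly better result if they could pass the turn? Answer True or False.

ply 1, X at (0,0,1,1) | h2:-1=-1→(0,0,0,1)*; h3:-1=-1→(0,0,1,0)
ply 2, O at (0,0,0,1) | h3:-1=+1→(0,0,0,0)*
ply 3: (0,0,0,0) is terminal -1 (X); from (0,0,1,1) depth 11
suppose X passes — search the same position with O to move:
pass> ply 1, O at (0,0,1,1) | h2:-1=-1→(0,0,0,1)*; h3:-1=-1→(0,0,1,0)
pass> ply 2, X at (0,0,0,1) | h3:-1=+1→(0,0,0,0)*
pass> ply 3: (0,0,0,0) is terminal -1 (O); from (0,0,1,1) depth 11
for X: play -1, pass +1

zugzwang((0,0,1,1), X) = True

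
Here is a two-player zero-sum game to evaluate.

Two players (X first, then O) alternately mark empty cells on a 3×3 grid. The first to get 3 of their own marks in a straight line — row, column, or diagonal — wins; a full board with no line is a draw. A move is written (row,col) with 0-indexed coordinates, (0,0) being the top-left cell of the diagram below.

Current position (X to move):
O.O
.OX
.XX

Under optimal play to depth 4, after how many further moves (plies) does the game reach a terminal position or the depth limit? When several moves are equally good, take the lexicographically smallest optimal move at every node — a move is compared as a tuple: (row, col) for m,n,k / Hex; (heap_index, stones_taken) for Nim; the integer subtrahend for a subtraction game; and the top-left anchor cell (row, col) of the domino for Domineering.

PV length from [O.O/.OX/.XX]: 1 ply

ply 1, X at O.O/.OX/.XX | (0,1)=-1→OXO/.OX/.XX; (1,0)=-1→O.O/XOX/.XX; (2,0)=+1→O.O/.OX/XXX*
ply 2: O.O/.OX/XXX is terminal -1 (O); from O.O/.OX/.XX depth 4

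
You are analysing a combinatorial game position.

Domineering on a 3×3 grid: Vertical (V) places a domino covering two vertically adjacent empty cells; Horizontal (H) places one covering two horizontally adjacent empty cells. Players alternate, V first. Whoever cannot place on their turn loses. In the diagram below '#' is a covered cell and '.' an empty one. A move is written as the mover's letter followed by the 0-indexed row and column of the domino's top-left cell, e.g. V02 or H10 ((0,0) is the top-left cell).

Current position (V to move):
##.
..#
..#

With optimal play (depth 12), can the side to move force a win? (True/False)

V winning at [##./..#/..#]: True

ply 1, V at ##./..#/..# | V10=+1→##./#.#/#.#*; V11=+1→##./.##/.##
ply 2: ##./#.#/#.# is terminal -1 (H); from ##./..#/..# depth 12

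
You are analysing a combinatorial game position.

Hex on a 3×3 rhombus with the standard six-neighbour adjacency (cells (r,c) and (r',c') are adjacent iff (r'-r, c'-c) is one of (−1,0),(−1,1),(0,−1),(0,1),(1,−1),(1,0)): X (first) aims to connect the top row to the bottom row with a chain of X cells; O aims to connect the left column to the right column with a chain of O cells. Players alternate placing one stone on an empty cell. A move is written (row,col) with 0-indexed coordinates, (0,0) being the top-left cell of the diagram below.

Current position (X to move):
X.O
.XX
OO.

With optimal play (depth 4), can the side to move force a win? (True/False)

X winning at [X.O/.XX/OO.]: True

[X.O/.XX/OO.] X move#1: (0,1):-1/XXO/.XX/OO., (1,0):-1/X.O/XXX/OO., (2,2):+1/X.O/.XX/OOX*
[X.O/.XX/OOX] O move#2: (0,1):-1/XOO/.XX/OOX*, (1,0):-1/X.O/OXX/OOX
[XOO/.XX/OOX] X move#3: (1,0):+1/XOO/XXX/OOX*
[XOO/XXX/OOX] end (terminal -1, O#4); searched X.O/.XX/OO. to 4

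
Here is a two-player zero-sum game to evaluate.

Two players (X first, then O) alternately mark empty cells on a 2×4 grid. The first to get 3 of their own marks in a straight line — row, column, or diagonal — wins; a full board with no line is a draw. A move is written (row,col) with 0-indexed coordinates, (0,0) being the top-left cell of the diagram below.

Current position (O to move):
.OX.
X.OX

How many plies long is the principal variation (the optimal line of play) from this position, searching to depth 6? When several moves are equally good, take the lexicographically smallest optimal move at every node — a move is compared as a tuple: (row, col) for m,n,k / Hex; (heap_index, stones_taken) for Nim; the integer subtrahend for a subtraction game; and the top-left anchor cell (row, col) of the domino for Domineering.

[.OX./X.OX] O move#1: (0,0):+0/OOX./X.OX*, (0,3):+0/.OXO/X.OX, (1,1):+0/.OX./XOOX
[OOX./X.OX] X move#2: (0,3):+0/OOXX/X.OX*, (1,1):+0/OOX./XXOX
[OOXX/X.OX] O move#3: (1,1):+0/OOXX/XOOX*
[OOXX/XOOX] end (terminal +0, X#4); searched .OX./X.OX to 6

PV length from [.OX./X.OX]: 3 plies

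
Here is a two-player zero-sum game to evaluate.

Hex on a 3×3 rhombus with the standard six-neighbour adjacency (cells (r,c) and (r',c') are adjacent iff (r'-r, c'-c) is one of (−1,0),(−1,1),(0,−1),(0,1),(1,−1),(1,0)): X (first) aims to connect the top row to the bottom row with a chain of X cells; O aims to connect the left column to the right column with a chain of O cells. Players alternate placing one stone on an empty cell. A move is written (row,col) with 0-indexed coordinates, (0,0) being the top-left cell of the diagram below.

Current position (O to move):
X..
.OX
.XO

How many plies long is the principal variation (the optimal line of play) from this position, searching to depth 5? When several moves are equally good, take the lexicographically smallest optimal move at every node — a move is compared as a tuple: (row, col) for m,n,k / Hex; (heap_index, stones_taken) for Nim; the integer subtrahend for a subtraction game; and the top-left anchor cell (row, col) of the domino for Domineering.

p1 O@[X../.OX/.XO]: (0,1)[XO./.OX/.XO]-1 (0,2)[X.O/.OX/.XO]+1* (1,0)[X../OOX/.XO]-1 (2,0)[X../.OX/OXO]-1
p2 X@[X.O/.OX/.XO]: (0,1)[XXO/.OX/.XO]-1* (1,0)[X.O/XOX/.XO]-1 (2,0)[X.O/.OX/XXO]-1
p3 O@[XXO/.OX/.XO]: (1,0)[XXO/OOX/.XO]+1* (2,0)[XXO/.OX/OXO]+1
p4 X@[XXO/OOX/.XO] terminal -1; root [X../.OX/.XO] d5

PV length from [X../.OX/.XO]: 3 plies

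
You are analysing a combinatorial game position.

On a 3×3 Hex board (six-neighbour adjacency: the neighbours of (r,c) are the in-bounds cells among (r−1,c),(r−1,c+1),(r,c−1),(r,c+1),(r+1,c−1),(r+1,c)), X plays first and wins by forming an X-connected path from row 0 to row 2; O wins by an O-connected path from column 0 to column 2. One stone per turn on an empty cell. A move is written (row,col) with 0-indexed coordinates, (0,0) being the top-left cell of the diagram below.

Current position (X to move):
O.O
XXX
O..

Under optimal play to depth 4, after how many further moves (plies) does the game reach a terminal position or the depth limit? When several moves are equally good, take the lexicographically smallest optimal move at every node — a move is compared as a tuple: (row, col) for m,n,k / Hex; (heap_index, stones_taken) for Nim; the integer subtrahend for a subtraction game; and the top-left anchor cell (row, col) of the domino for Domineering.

PV length from [O.O/XXX/O..]: 3 plies

ply 1, X at O.O/XXX/O.. | (0,1)=+1→OXO/XXX/O..*; (2,1)=-1→O.O/XXX/OX.; (2,2)=-1→O.O/XXX/O.X
ply 2, O at OXO/XXX/O.. | (2,1)=-1→OXO/XXX/OO.*; (2,2)=-1→OXO/XXX/O.O
ply 3, X at OXO/XXX/OO. | (2,2)=+1→OXO/XXX/OOX*
ply 4: OXO/XXX/OOX is terminal -1 (O); from O.O/XXX/O.. depth 4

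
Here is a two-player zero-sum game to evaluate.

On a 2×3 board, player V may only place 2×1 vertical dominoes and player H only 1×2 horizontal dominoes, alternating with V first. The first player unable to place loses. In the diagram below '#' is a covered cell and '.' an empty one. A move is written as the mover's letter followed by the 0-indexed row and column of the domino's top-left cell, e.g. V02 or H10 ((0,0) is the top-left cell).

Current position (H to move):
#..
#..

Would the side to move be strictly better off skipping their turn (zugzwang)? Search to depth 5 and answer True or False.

zugzwang(#../#.., H) = False

[#../#..] H move#1: H01:+1/###/#..*, H11:+1/#../###
[###/#..] end (terminal -1, V#2); searched #../#.. to 5
suppose H passes — search the same position with V to move:
pass> [#../#..] V move#1: V01:+1/##./##.*, V02:+1/#.#/#.#
pass> [##./##.] end (terminal -1, H#2); searched #../#.. to 5
for H: play +1, pass -1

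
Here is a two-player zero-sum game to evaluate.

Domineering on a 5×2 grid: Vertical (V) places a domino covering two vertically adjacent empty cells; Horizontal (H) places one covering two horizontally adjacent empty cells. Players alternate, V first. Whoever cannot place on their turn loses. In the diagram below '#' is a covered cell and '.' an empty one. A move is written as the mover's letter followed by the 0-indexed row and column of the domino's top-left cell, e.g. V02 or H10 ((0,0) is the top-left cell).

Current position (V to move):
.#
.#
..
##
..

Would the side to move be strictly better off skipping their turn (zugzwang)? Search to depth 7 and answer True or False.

zugzwang(.#/.#/../##/.., V) = False

p1 V@[.#/.#/../##/..]: V00[##/##/../##/..]-1* V10[.#/##/#./##/..]-1
p2 H@[##/##/../##/..]: H20[##/##/##/##/..]+1* H40[##/##/../##/##]+1
p3 V@[##/##/##/##/..] terminal -1; root [.#/.#/../##/..] d7
suppose V passes — search the same position with H to move:
pass> p1 H@[.#/.#/../##/..]: H20[.#/.#/##/##/..]+1* H40[.#/.#/../##/##]-1
pass> p2 V@[.#/.#/##/##/..]: V00[##/##/##/##/..]-1*
pass> p3 H@[##/##/##/##/..]: H40[##/##/##/##/##]+1*
pass> p4 V@[##/##/##/##/##] terminal -1; root [.#/.#/../##/..] d7
for V: play -1, pass -1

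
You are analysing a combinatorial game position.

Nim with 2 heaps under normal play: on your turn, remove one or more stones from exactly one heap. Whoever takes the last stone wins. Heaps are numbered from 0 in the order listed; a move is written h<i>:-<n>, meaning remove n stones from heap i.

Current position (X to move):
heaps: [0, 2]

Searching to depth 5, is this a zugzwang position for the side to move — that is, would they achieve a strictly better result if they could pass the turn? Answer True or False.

[(0,2)] X move#1: h1:-1:-1/(0,1), h1:-2:+1/(0,0)*
[(0,0)] end (terminal -1, O#2); searched (0,2) to 5
suppose X passes — search the same position with O to move:
pass> [(0,2)] O move#1: h1:-1:-1/(0,1), h1:-2:+1/(0,0)*
pass> [(0,0)] end (terminal -1, X#2); searched (0,2) to 5
for X: play +1, pass -1

zugzwang((0,2), X) = False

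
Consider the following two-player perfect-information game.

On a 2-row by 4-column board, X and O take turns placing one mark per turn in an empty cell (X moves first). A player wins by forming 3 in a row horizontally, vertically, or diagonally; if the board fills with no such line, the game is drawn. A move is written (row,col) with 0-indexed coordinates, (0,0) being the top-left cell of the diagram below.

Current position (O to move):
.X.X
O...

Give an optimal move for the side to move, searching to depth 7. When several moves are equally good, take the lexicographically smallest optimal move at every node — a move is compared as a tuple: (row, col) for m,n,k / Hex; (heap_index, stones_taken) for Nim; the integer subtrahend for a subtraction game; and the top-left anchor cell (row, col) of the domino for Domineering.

[.X.X/O...] O move#1: (0,0):-1/OX.X/O..., (0,2):+0/.XOX/O...*, (1,1):-1/.X.X/OO.., (1,2):-1/.X.X/O.O., (1,3):-1/.X.X/O..O
[.XOX/O...] X move#2: (0,0):+0/XXOX/O...*, (1,1):+0/.XOX/OX.., (1,2):+0/.XOX/O.X., (1,3):+0/.XOX/O..X
[XXOX/O...] O move#3: (1,1):+0/XXOX/OO..*, (1,2):+0/XXOX/O.O., (1,3):+0/XXOX/O..O
[XXOX/OO..] X move#4: (1,2):+0/XXOX/OOX.*, (1,3):-1/XXOX/OO.X
[XXOX/OOX.] O move#5: (1,3):+0/XXOX/OOXO*
[XXOX/OOXO] end (terminal +0, X#6); searched .X.X/O... to 7

O's best at [.X.X/O...]: (0,2)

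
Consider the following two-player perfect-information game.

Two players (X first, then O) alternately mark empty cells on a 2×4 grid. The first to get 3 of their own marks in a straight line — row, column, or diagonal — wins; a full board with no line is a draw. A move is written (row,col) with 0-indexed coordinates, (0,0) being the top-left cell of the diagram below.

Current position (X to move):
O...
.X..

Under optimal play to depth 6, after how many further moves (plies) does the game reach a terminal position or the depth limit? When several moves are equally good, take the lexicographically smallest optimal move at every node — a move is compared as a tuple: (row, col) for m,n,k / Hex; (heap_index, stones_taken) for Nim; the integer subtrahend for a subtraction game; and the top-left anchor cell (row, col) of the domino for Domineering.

p1 X@[O.../.X..]: (0,1)[OX../.X..]+0 (0,2)[O.X./.X..]+0 (0,3)[O..X/.X..]+0 (1,0)[O.../XX..]+0 (1,2)[O.../.XX.]+1* (1,3)[O.../.X.X]+0
p2 O@[O.../.XX.]: (0,1)[OO../.XX.]-1* (0,2)[O.O./.XX.]-1 (0,3)[O..O/.XX.]-1 (1,0)[O.../OXX.]-1 (1,3)[O.../.XXO]-1
p3 X@[OO../.XX.]: (0,2)[OOX./.XX.]+1* (0,3)[OO.X/.XX.]-1 (1,0)[OO../XXX.]+1 (1,3)[OO../.XXX]+1
p4 O@[OOX./.XX.]: (0,3)[OOXO/.XX.]-1* (1,0)[OOX./OXX.]-1 (1,3)[OOX./.XXO]-1
p5 X@[OOXO/.XX.]: (1,0)[OOXO/XXX.]+1* (1,3)[OOXO/.XXX]+1
p6 O@[OOXO/XXX.] terminal -1; root [O.../.X..] d6

PV length from [O.../.X..]: 5 plies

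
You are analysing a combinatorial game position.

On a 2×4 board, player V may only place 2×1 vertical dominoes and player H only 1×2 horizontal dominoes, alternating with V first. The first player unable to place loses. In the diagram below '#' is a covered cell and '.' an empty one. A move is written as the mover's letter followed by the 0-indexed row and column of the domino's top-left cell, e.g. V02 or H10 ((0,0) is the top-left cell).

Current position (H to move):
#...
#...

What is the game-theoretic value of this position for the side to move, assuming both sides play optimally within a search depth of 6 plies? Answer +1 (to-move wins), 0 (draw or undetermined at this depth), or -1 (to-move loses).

ply 1, H at #.../#... | H01=+1→###./#...*; H02=+1→#.##/#...; H11=+1→#.../###.; H12=+1→#.../#.##
ply 2, V at ###./#... | V03=-1→####/#..#*
ply 3, H at ####/#..# | H11=+1→####/####*
ply 4: ####/#### is terminal -1 (V); from #.../#... depth 6

value(#.../#..., H) = +1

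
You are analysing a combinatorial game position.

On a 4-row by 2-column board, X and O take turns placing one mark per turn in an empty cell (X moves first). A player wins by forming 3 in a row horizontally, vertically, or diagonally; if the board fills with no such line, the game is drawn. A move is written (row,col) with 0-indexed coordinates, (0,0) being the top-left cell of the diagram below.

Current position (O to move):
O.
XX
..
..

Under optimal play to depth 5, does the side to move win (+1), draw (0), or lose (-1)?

p1 O@[O./XX/../..]: (0,1)[OO/XX/../..]+0* (2,0)[O./XX/O./..]-1 (2,1)[O./XX/.O/..]+0 (3,0)[O./XX/../O.]-1 (3,1)[O./XX/../.O]+0
p2 X@[OO/XX/../..]: (2,0)[OO/XX/X./..]+0* (2,1)[OO/XX/.X/..]+0 (3,0)[OO/XX/../X.]+0 (3,1)[OO/XX/../.X]+0
p3 O@[OO/XX/X./..]: (2,1)[OO/XX/XO/..]-1 (3,0)[OO/XX/X./O.]+0* (3,1)[OO/XX/X./.O]-1
p4 X@[OO/XX/X./O.]: (2,1)[OO/XX/XX/O.]+0* (3,1)[OO/XX/X./OX]+0
p5 O@[OO/XX/XX/O.]: (3,1)[OO/XX/XX/OO]+0*
p6 X@[OO/XX/XX/OO] terminal +0; root [O./XX/../..] d5

value(O./XX/../.., O) = 0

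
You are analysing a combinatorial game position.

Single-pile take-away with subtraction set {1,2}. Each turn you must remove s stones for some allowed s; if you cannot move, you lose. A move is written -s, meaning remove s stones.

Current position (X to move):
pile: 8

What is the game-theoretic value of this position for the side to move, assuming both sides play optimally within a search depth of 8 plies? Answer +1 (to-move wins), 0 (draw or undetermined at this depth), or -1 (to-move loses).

value(8, X) = +1

[8] X move#1: -1:-1/7, -2:+1/6*
[6] O move#2: -1:-1/5*, -2:-1/4
[5] X move#3: -1:-1/4, -2:+1/3*
[3] O move#4: -1:-1/2*, -2:-1/1
[2] X move#5: -1:-1/1, -2:+1/0*
[0] end (terminal -1, O#6); searched 8 to 8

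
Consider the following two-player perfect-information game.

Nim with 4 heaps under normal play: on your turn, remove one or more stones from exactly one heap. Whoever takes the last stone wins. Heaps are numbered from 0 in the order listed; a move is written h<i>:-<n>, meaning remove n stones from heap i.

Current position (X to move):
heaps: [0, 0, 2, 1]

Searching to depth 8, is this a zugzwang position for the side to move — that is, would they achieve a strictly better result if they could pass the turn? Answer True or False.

p1 X@[(0,0,2,1)]: h2:-1[(0,0,1,1)]+1* h2:-2[(0,0,0,1)]-1 h3:-1[(0,0,2,0)]-1
p2 O@[(0,0,1,1)]: h2:-1[(0,0,0,1)]-1* h3:-1[(0,0,1,0)]-1
p3 X@[(0,0,0,1)]: h3:-1[(0,0,0,0)]+1*
p4 O@[(0,0,0,0)] terminal -1; root [(0,0,2,1)] d8
pass branch (O moves first from the same position):
  | p1 O@[(0,0,2,1)]: h2:-1[(0,0,1,1)]+1* h2:-2[(0,0,0,1)]-1 h3:-1[(0,0,2,0)]-1
  | p2 X@[(0,0,1,1)]: h2:-1[(0,0,0,1)]-1* h3:-1[(0,0,1,0)]-1
  | p3 O@[(0,0,0,1)]: h3:-1[(0,0,0,0)]+1*
  | p4 X@[(0,0,0,0)] terminal -1; root [(0,0,2,1)] d8
X moving scores +1; X passing scores -1

zugzwang((0,0,2,1), X) = False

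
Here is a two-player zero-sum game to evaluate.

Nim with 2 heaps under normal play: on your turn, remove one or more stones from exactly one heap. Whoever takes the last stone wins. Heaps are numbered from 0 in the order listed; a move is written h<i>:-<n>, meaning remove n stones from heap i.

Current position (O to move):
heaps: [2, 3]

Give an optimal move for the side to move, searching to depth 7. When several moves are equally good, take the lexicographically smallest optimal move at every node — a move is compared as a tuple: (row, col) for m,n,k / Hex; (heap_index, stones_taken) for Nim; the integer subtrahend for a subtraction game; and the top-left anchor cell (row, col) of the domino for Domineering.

ply 1, O at (2,3) | h0:-1=-1→(1,3); h0:-2=-1→(0,3); h1:-1=+1→(2,2)*; h1:-2=-1→(2,1); h1:-3=-1→(2,0)
ply 2, X at (2,2) | h0:-1=-1→(1,2)*; h0:-2=-1→(0,2); h1:-1=-1→(2,1); h1:-2=-1→(2,0)
ply 3, O at (1,2) | h0:-1=-1→(0,2); h1:-1=+1→(1,1)*; h1:-2=-1→(1,0)
ply 4, X at (1,1) | h0:-1=-1→(0,1)*; h1:-1=-1→(1,0)
ply 5, O at (0,1) | h1:-1=+1→(0,0)*
ply 6: (0,0) is terminal -1 (X); from (2,3) depth 7

O's best at [(2,3)]: h1:-1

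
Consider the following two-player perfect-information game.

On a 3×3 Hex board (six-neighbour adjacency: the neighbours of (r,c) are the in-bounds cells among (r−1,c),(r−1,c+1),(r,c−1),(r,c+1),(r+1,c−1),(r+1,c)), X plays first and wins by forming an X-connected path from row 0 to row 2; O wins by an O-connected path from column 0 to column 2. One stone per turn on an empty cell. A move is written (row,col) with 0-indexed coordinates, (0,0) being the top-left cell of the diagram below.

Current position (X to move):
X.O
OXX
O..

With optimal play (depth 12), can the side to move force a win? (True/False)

X winning at [X.O/OXX/O..]: True

p1 X@[X.O/OXX/O..]: (0,1)[XXO/OXX/O..]+1* (2,1)[X.O/OXX/OX.]-1 (2,2)[X.O/OXX/O.X]-1
p2 O@[XXO/OXX/O..]: (2,1)[XXO/OXX/OO.]-1* (2,2)[XXO/OXX/O.O]-1
p3 X@[XXO/OXX/OO.]: (2,2)[XXO/OXX/OOX]+1*
p4 O@[XXO/OXX/OOX] terminal -1; root [X.O/OXX/O..] d12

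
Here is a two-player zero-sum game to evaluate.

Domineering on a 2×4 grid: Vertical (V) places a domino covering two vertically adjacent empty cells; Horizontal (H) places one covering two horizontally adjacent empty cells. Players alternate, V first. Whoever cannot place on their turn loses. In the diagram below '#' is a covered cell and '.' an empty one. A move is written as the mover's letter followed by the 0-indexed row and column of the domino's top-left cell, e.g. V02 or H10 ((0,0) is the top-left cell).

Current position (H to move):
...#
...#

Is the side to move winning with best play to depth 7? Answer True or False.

[...#/...#] H move#1: H00:+1/##.#/...#*, H01:+1/.###/...#, H10:+1/...#/##.#, H11:+1/...#/.###
[##.#/...#] V move#2: V02:-1/####/..##*
[####/..##] H move#3: H10:+1/####/####*
[####/####] end (terminal -1, V#4); searched ...#/...# to 7

H winning at [...#/...#]: True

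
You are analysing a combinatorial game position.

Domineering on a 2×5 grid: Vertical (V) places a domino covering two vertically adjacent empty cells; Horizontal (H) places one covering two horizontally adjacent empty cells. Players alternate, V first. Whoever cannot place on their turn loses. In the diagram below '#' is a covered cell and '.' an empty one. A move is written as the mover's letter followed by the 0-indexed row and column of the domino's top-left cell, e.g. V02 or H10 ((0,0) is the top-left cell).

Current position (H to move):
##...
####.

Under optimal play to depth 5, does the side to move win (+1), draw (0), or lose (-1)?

[##.../####.] H move#1: H02:-1/####./####., H03:+1/##.##/####.*
[##.##/####.] end (terminal -1, V#2); searched ##.../####. to 5

value(##.../####., H) = +1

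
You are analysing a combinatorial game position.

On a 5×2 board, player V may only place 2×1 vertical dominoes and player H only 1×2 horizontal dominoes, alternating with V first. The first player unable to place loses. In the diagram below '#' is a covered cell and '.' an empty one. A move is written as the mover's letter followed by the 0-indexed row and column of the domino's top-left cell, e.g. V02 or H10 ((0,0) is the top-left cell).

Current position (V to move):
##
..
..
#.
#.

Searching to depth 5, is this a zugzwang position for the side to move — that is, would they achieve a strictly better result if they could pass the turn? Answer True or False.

zugzwang(##/../../#./#., V) = False

[##/../../#./#.] V move#1: V10:+1/##/#./#./#./#.*, V11:+1/##/.#/.#/#./#., V21:-1/##/../.#/##/#., V31:-1/##/../../##/##
[##/#./#./#./#.] end (terminal -1, H#2); searched ##/../../#./#. to 5
suppose V passes — search the same position with H to move:
pass> [##/../../#./#.] H move#1: H10:-1/##/##/../#./#., H20:+1/##/../##/#./#.*
pass> [##/../##/#./#.] V move#2: V31:-1/##/../##/##/##*
pass> [##/../##/##/##] H move#3: H10:+1/##/##/##/##/##*
pass> [##/##/##/##/##] end (terminal -1, V#4); searched ##/../../#./#. to 5
for V: play +1, pass -1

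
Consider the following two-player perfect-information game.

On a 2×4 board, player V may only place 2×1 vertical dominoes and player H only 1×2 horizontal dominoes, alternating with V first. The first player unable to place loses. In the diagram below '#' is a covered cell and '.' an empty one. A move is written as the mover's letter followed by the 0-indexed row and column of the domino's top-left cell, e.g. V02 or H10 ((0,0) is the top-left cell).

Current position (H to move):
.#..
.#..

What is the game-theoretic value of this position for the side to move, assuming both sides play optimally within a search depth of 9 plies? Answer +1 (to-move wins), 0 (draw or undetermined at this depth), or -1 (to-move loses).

value(.#../.#.., H) = +1

p1 H@[.#../.#..]: H02[.###/.#..]+1* H12[.#../.###]+1
p2 V@[.###/.#..]: V00[####/##..]-1*
p3 H@[####/##..]: H12[####/####]+1*
p4 V@[####/####] terminal -1; root [.#../.#..] d9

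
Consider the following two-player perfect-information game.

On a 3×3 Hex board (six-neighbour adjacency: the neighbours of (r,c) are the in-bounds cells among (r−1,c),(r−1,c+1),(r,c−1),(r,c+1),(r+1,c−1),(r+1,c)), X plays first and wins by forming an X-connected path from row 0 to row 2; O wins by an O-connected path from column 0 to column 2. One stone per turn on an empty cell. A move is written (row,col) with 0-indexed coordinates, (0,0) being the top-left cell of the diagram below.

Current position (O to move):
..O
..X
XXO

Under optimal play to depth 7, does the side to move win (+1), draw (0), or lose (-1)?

ply 1, O at ..O/..X/XXO | (0,0)=-1→O.O/..X/XXO; (0,1)=+1→.OO/..X/XXO*; (1,0)=+1→..O/O.X/XXO; (1,1)=-1→..O/.OX/XXO
ply 2, X at .OO/..X/XXO | (0,0)=-1→XOO/..X/XXO*; (1,0)=-1→.OO/X.X/XXO; (1,1)=-1→.OO/.XX/XXO
ply 3, O at XOO/..X/XXO | (1,0)=+1→XOO/O.X/XXO*; (1,1)=-1→XOO/.OX/XXO
ply 4: XOO/O.X/XXO is terminal -1 (X); from ..O/..X/XXO depth 7

value(..O/..X/XXO, O) = +1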